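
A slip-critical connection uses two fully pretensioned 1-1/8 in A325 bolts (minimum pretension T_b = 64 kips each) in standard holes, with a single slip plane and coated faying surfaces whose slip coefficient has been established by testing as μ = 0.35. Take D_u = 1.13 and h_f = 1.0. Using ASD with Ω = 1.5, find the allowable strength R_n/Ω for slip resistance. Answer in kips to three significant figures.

33.7 kips

R_n = μ · D_u · h_f · T_b · n_s · n_b = 0.35 × 1.13 × 1.0 × 64 × 1 × 2 = 50.62 kips.
Allowable strength R_n/Ω = 50.62 / 1.5 = 33.7 kips.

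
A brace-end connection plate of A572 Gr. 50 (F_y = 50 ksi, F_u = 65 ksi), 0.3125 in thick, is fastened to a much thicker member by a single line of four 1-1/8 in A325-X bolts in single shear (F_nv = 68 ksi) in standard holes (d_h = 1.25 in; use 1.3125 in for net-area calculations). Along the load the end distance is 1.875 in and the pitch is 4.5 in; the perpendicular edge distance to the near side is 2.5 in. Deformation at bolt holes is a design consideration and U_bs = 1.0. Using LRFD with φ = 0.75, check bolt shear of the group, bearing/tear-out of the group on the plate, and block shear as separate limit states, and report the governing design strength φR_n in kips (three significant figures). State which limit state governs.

Bolt shear: A_b = π·1.125²/4 = 0.994 in²; R_n = 68 × 0.994 × 4 × 1 = 270.4 kips → 0.75 × 270.4 = 203 kips.
Bearing: edge l_c = 1.25, r_n = 30.47 kips; interior l_c = 3.25, r_n = 54.84 kips; R_n = 30.47 + 3·54.84 = 195 kips → 146 kips.
Block shear: A_gv = 4.805, A_nv = 3.369, A_nt = 0.5762 in²; R_n = min(0.6F_uA_nv, 0.6F_yA_gv) + U_bs·F_u·A_nt = 168.8 kips → 127 kips.
Block shear governs: 127 kips.

127 kips (block shear governs)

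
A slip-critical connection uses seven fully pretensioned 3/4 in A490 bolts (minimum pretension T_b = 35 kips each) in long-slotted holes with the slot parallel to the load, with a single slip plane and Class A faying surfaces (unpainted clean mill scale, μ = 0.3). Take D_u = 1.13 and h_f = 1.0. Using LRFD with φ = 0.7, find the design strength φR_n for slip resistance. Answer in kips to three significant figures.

R_n = μ · D_u · h_f · T_b · n_s · n_b = 0.3 × 1.13 × 1.0 × 35 × 1 × 7 = 83.05 kips.
Design strength φR_n = 0.7 × 83.05 = 58.1 kips.

58.1 kips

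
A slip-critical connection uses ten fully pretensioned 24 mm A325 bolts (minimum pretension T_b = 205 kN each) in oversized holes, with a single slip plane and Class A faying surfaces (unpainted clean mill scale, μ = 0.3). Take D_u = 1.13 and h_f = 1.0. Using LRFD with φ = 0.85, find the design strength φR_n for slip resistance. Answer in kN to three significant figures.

R_n = μ · D_u · h_f · T_b · n_s · n_b = 0.3 × 1.13 × 1.0 × 205 × 1 × 10 = 694.9 kN.
Design strength φR_n = 0.85 × 694.9 = 591 kN.

591 kN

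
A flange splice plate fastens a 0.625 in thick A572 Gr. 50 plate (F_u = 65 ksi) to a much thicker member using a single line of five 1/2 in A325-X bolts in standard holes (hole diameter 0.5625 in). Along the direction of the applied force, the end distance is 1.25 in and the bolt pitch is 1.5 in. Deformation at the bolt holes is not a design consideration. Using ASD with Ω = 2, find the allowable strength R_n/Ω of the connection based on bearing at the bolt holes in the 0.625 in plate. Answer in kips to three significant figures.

Per bolt r_n = 1.5 l_c t F_u ≤ 3.0 d t F_u; upper limit = 3.0 × 0.5 × 0.625 × 65 = 60.94 kips.
Edge bolt: l_c = 1.25 − 0.5625/2 = 0.9688 in → 1.5 × 0.9688 × 0.625 × 65 = 59.03 → r_n = 59.03 kips.
Interior bolts: l_c = 1.5 − 0.5625 = 0.9375 in → 1.5 × 0.9375 × 0.625 × 65 = 57.13 → r_n = 57.13 kips.
R_n = 1 × 59.03 + 4 × 57.13 = 287.5 kips.
Allowable strength R_n/Ω = 287.5 / 2 = 144 kips.

144 kips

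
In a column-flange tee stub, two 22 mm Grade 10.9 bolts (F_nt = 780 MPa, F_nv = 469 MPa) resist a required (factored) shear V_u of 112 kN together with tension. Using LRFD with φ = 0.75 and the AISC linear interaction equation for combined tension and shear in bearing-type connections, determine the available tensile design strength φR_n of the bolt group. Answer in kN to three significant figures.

392 kN

A_b = π·22²/4 = 380.1 mm²; f_rv = 112 × 1000 / (2 × 380.1) = 147.3 MPa.
F'_nt = 1.3 F_nt − (F_nt / φF_nv) f_rv = 1.3·780 − (780/(0.75·469))·147.3 = 687.3 MPa, capped at F_nt → F'_nt = 687.3 MPa.
R_n = F'_nt · A_b · n = 687.3 × 380.1 × 2 / 1000 = 522.6 kN.
Design strength φR_n = 0.75 × 522.6 = 392 kN.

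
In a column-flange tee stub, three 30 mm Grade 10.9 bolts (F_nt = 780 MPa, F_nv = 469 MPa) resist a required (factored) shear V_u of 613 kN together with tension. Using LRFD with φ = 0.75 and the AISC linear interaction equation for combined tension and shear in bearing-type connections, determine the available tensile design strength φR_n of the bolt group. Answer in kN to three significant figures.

593 kN

A_b = π·30²/4 = 706.9 mm²; f_rv = 613 × 1000 / (3 × 706.9) = 289.1 MPa.
F'_nt = 1.3 F_nt − (F_nt / φF_nv) f_rv = 1.3·780 − (780/(0.75·469))·289.1 = 373 MPa, capped at F_nt → F'_nt = 373 MPa.
R_n = F'_nt · A_b · n = 373 × 706.9 × 3 / 1000 = 790.9 kN.
Design strength φR_n = 0.75 × 790.9 = 593 kN.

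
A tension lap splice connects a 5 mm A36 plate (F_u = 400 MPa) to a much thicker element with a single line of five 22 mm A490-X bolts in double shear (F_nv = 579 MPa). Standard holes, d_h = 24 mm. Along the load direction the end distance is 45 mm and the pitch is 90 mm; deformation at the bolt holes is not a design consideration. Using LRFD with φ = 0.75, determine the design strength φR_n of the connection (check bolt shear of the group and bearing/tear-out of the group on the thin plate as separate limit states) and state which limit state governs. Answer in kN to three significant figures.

470 kN (bearing governs)

Bolt shear: A_b = π·22²/4 = 380.1 mm²; R_n = 579 × 380.1 × 5 × 2 / 1000 = 2201 kN → 0.75 × 2201 = 1650 kN.
Bearing (1.5 l_c t F_u ≤ 3.0 d t F_u): upper limit = 3.0·22·5·400 / 1000 = 132 kN.
  Edge l_c = 45 − 24/2 = 33 → r_n = 99 kN; interior l_c = 90 − 24 = 66 → r_n = 132 kN.
  R_n,bearing = 1·99 + 4·132 = 627 kN → 0.75 × 627 = 470 kN.
Bearing governs: 470 kN.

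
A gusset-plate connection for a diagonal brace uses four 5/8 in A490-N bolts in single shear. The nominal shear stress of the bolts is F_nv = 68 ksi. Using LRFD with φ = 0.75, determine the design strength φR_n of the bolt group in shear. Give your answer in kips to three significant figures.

A_b = π × 0.625² / 4 = 0.3068 in².
R_n = F_nv · A_b · n · n_s = 68 × 0.3068 × 4 × 1 = 83.45 kips.
Design strength φR_n = 0.75 × 83.45 = 62.6 kips.

62.6 kips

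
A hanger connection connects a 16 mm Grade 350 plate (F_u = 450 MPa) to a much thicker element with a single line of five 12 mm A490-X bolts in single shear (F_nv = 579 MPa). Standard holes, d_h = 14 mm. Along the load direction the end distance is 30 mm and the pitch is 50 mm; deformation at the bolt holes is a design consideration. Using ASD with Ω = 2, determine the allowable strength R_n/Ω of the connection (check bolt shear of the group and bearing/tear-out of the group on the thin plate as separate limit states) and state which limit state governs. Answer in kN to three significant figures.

164 kN (bolt shear governs)

Bolt shear: A_b = π·12²/4 = 113.1 mm²; R_n = 579 × 113.1 × 5 × 1 / 1000 = 327.4 kN → 327.4 / 2 = 164 kN.
Bearing (1.2 l_c t F_u ≤ 2.4 d t F_u): upper limit = 2.4·12·16·450 / 1000 = 207.4 kN.
  Edge l_c = 30 − 14/2 = 23 → r_n = 198.7 kN; interior l_c = 50 − 14 = 36 → r_n = 207.4 kN.
  R_n,bearing = 1·198.7 + 4·207.4 = 1028 kN → 1028 / 2 = 514 kN.
Bolt shear governs: 164 kN.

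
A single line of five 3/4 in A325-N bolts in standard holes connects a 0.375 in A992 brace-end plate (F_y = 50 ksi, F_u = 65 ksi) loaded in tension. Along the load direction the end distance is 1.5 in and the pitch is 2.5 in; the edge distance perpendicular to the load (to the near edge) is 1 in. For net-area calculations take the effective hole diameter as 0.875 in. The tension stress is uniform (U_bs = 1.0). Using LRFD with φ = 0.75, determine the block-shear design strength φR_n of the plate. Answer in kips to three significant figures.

Shear plane L_v = 1.5 + 4·2.5 = 11.5 in; A_gv = 11.5 × 0.375 = 4.312 in².
A_nv = (11.5 − 4.5·0.875) × 0.375 = 2.836 in².
A_nt = (1 − 0.5·0.875) × 0.375 = 0.2109 in².
0.6 F_u A_nv = 110.6 kips; 0.6 F_y A_gv = 129.4 kips → shear rupture governs the shear term.
R_n = 110.6 + 1.0 × 65 × 0.2109 = 124.3 kips.
Design strength φR_n = 0.75 × 124.3 = 93.2 kips.

93.2 kips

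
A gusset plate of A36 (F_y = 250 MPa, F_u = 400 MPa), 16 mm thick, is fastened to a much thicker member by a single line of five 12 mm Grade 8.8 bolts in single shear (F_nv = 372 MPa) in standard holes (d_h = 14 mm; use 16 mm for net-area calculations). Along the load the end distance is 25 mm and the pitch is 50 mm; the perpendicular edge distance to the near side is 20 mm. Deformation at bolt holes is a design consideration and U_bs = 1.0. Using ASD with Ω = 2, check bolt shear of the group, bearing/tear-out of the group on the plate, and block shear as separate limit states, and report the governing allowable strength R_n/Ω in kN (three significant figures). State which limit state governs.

105 kN (bolt shear governs)

Bolt shear: A_b = π·12²/4 = 113.1 mm²; R_n = 372 × 113.1 × 5 × 1 / 1000 = 210.4 kN → 210.4 / 2 = 105 kN.
Bearing: edge l_c = 18, r_n = 138.2 kN; interior l_c = 36, r_n = 184.3 kN; R_n = 138.2 + 4·184.3 = 875.5 kN → 438 kN.
Block shear: A_gv = 3600, A_nv = 2448, A_nt = 192 mm²; R_n = min(0.6F_uA_nv, 0.6F_yA_gv) + U_bs·F_u·A_nt = 616.8 kN → 308 kN.
Bolt shear governs: 105 kN.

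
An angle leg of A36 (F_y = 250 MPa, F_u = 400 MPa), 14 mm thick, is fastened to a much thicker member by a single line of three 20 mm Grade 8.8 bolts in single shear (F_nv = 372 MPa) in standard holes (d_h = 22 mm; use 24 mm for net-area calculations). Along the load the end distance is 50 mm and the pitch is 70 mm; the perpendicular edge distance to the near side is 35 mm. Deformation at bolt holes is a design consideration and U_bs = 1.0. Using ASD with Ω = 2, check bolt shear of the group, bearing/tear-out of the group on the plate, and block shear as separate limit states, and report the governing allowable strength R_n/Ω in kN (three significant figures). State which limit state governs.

Bolt shear: A_b = π·20²/4 = 314.2 mm²; R_n = 372 × 314.2 × 3 × 1 / 1000 = 350.6 kN → 350.6 / 2 = 175 kN.
Bearing: edge l_c = 39, r_n = 262.1 kN; interior l_c = 48, r_n = 268.8 kN; R_n = 262.1 + 2·268.8 = 799.7 kN → 400 kN.
Block shear: A_gv = 2660, A_nv = 1820, A_nt = 322 mm²; R_n = min(0.6F_uA_nv, 0.6F_yA_gv) + U_bs·F_u·A_nt = 527.8 kN → 264 kN.
Bolt shear governs: 175 kN.

175 kN (bolt shear governs)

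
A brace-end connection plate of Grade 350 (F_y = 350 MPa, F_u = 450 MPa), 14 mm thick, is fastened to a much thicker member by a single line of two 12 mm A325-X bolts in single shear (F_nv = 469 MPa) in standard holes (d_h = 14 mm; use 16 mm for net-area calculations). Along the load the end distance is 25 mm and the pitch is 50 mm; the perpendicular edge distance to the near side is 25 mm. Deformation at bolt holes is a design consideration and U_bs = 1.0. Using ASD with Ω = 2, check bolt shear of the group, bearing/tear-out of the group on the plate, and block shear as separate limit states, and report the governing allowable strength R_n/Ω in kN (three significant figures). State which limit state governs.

53 kN (bolt shear governs)

Bolt shear: A_b = π·12²/4 = 113.1 mm²; R_n = 469 × 113.1 × 2 × 1 / 1000 = 106.1 kN → 106.1 / 2 = 53 kN.
Bearing: edge l_c = 18, r_n = 136.1 kN; interior l_c = 36, r_n = 181.4 kN; R_n = 136.1 + 1·181.4 = 317.5 kN → 159 kN.
Block shear: A_gv = 1050, A_nv = 714, A_nt = 238 mm²; R_n = min(0.6F_uA_nv, 0.6F_yA_gv) + U_bs·F_u·A_nt = 299.9 kN → 150 kN.
Bolt shear governs: 53 kN.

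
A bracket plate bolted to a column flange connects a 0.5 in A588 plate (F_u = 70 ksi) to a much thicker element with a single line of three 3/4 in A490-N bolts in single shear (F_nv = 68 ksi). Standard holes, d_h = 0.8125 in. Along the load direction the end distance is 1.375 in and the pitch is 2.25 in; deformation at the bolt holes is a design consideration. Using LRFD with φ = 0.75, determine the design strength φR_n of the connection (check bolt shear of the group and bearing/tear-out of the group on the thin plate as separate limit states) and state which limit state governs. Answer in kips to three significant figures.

67.6 kips (bolt shear governs)

Bolt shear: A_b = π·0.75²/4 = 0.4418 in²; R_n = 68 × 0.4418 × 3 × 1 = 90.12 kips → 0.75 × 90.12 = 67.6 kips.
Bearing (1.2 l_c t F_u ≤ 2.4 d t F_u): upper limit = 2.4·0.75·0.5·70 = 63 kips.
  Edge l_c = 1.375 − 0.8125/2 = 0.9688 → r_n = 40.69 kips; interior l_c = 2.25 − 0.8125 = 1.438 → r_n = 60.37 kips.
  R_n,bearing = 1·40.69 + 2·60.37 = 161.4 kips → 0.75 × 161.4 = 121 kips.
Bolt shear governs: 67.6 kips.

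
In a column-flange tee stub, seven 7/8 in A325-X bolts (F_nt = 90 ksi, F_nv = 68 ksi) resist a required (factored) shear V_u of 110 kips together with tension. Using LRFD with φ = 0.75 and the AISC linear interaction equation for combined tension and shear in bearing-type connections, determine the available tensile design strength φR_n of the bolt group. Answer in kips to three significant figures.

224 kips

A_b = π·0.875²/4 = 0.6013 in²; f_rv = 110 / (7 × 0.6013) = 26.13 ksi.
F'_nt = 1.3 F_nt − (F_nt / φF_nv) f_rv = 1.3·90 − (90/(0.75·68))·26.13 = 70.88 ksi, capped at F_nt → F'_nt = 70.88 ksi.
R_n = F'_nt · A_b · n = 70.88 × 0.6013 × 7 = 298.4 kips.
Design strength φR_n = 0.75 × 298.4 = 224 kips.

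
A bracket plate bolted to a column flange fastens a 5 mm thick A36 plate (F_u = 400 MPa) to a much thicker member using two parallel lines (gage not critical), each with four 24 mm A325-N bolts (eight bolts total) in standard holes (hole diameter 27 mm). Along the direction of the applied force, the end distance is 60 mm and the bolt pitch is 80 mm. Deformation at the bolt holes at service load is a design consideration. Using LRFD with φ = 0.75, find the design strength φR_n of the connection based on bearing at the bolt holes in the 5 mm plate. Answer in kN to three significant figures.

686 kN

Per bolt r_n = 1.2 l_c t F_u ≤ 2.4 d t F_u; upper limit = 2.4 × 24 × 5 × 400 / 1000 = 115.2 kN.
Edge bolt: l_c = 60 − 27/2 = 46.5 mm → 1.2 × 46.5 × 5 × 400 / 1000 = 111.6 → r_n = 111.6 kN.
Interior bolts: l_c = 80 − 27 = 53 mm → 1.2 × 53 × 5 × 400 / 1000 = 127.2 → r_n = 115.2 kN.
R_n = 2 × 111.6 + 6 × 115.2 = 914.4 kN.
Design strength φR_n = 0.75 × 914.4 = 686 kN.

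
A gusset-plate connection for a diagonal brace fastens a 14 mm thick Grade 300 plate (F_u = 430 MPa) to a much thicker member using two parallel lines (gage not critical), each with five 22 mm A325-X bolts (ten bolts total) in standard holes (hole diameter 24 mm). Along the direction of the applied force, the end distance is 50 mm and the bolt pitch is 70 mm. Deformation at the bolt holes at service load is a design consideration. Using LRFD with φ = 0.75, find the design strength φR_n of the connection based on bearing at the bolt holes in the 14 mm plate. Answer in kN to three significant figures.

2320 kN

Per bolt r_n = 1.2 l_c t F_u ≤ 2.4 d t F_u; upper limit = 2.4 × 22 × 14 × 430 / 1000 = 317.9 kN.
Edge bolt: l_c = 50 − 24/2 = 38 mm → 1.2 × 38 × 14 × 430 / 1000 = 274.5 → r_n = 274.5 kN.
Interior bolts: l_c = 70 − 24 = 46 mm → 1.2 × 46 × 14 × 430 / 1000 = 332.3 → r_n = 317.9 kN.
R_n = 2 × 274.5 + 8 × 317.9 = 3092 kN.
Design strength φR_n = 0.75 × 3092 = 2320 kN.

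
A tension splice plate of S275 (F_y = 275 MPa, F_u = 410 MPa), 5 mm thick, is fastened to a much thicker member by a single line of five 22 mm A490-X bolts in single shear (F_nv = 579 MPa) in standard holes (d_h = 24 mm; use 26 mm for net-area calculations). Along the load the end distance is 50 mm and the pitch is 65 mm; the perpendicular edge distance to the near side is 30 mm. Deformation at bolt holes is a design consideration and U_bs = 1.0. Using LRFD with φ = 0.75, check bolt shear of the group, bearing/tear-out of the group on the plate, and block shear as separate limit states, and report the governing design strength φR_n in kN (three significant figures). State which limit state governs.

Bolt shear: A_b = π·22²/4 = 380.1 mm²; R_n = 579 × 380.1 × 5 × 1 / 1000 = 1100 kN → 0.75 × 1100 = 825 kN.
Bearing: edge l_c = 38, r_n = 93.48 kN; interior l_c = 41, r_n = 100.9 kN; R_n = 93.48 + 4·100.9 = 496.9 kN → 373 kN.
Block shear: A_gv = 1550, A_nv = 965, A_nt = 85 mm²; R_n = min(0.6F_uA_nv, 0.6F_yA_gv) + U_bs·F_u·A_nt = 272.2 kN → 204 kN.
Block shear governs: 204 kN.

204 kN (block shear governs)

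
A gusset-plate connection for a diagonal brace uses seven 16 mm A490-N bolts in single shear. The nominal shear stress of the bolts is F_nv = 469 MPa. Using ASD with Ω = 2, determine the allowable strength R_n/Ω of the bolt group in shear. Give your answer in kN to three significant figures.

330 kN

A_b = π × 16² / 4 = 201.1 mm².
R_n = F_nv · A_b · n · n_s = 469 × 201.1 × 7 × 1 / 1000 = 660.1 kN.
Allowable strength R_n/Ω = 660.1 / 2 = 330 kN.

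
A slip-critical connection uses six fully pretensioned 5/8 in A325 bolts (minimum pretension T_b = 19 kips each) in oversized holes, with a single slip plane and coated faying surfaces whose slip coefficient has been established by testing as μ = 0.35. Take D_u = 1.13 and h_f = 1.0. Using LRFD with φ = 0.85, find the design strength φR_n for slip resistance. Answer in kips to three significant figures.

38.3 kips

R_n = μ · D_u · h_f · T_b · n_s · n_b = 0.35 × 1.13 × 1.0 × 19 × 1 × 6 = 45.09 kips.
Design strength φR_n = 0.85 × 45.09 = 38.3 kips.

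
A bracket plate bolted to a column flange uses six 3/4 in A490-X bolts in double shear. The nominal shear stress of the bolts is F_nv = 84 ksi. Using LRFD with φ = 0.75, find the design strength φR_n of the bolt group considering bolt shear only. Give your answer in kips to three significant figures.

334 kips

A_b = π × 0.75² / 4 = 0.4418 in².
R_n = F_nv · A_b · n · n_s = 84 × 0.4418 × 6 × 2 = 445.3 kips.
Design strength φR_n = 0.75 × 445.3 = 334 kips.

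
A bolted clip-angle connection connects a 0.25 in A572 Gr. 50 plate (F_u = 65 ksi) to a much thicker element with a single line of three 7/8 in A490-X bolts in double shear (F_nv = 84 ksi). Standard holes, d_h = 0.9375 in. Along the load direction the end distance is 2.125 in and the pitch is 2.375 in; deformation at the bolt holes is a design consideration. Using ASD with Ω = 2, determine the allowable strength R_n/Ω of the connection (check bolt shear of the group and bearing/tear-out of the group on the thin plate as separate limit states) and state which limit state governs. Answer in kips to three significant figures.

44.2 kips (bearing governs)

Bolt shear: A_b = π·0.875²/4 = 0.6013 in²; R_n = 84 × 0.6013 × 3 × 2 = 303.1 kips → 303.1 / 2 = 152 kips.
Bearing (1.2 l_c t F_u ≤ 2.4 d t F_u): upper limit = 2.4·0.875·0.25·65 = 34.12 kips.
  Edge l_c = 2.125 − 0.9375/2 = 1.656 → r_n = 32.3 kips; interior l_c = 2.375 − 0.9375 = 1.438 → r_n = 28.03 kips.
  R_n,bearing = 1·32.3 + 2·28.03 = 88.36 kips → 88.36 / 2 = 44.2 kips.
Bearing governs: 44.2 kips.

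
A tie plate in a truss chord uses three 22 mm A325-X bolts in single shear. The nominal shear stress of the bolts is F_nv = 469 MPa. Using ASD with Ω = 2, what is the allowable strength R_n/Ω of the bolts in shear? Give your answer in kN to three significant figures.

267 kN

A_b = π × 22² / 4 = 380.1 mm².
R_n = F_nv · A_b · n · n_s = 469 × 380.1 × 3 × 1 / 1000 = 534.8 kN.
Allowable strength R_n/Ω = 534.8 / 2 = 267 kN.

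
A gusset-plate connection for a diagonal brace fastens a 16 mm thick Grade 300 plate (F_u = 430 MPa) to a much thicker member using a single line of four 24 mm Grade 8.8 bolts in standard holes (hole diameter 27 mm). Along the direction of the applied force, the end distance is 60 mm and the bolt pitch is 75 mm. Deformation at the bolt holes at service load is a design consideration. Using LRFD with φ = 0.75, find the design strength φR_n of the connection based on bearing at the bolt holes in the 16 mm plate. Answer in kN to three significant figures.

Per bolt r_n = 1.2 l_c t F_u ≤ 2.4 d t F_u; upper limit = 2.4 × 24 × 16 × 430 / 1000 = 396.3 kN.
Edge bolt: l_c = 60 − 27/2 = 46.5 mm → 1.2 × 46.5 × 16 × 430 / 1000 = 383.9 → r_n = 383.9 kN.
Interior bolts: l_c = 75 − 27 = 48 mm → 1.2 × 48 × 16 × 430 / 1000 = 396.3 → r_n = 396.3 kN.
R_n = 1 × 383.9 + 3 × 396.3 = 1573 kN.
Design strength φR_n = 0.75 × 1573 = 1180 kN.

1180 kN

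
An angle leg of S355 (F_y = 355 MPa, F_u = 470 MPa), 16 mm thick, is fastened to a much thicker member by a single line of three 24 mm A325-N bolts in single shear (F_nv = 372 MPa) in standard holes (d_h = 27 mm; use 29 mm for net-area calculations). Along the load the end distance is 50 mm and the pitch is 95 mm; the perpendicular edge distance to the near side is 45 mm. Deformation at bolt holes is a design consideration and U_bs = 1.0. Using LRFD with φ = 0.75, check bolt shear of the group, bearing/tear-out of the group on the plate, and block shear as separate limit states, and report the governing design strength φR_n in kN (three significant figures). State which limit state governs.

379 kN (bolt shear governs)

Bolt shear: A_b = π·24²/4 = 452.4 mm²; R_n = 372 × 452.4 × 3 × 1 / 1000 = 504.9 kN → 0.75 × 504.9 = 379 kN.
Bearing: edge l_c = 36.5, r_n = 329.4 kN; interior l_c = 68, r_n = 433.2 kN; R_n = 329.4 + 2·433.2 = 1196 kN → 897 kN.
Block shear: A_gv = 3840, A_nv = 2680, A_nt = 488 mm²; R_n = min(0.6F_uA_nv, 0.6F_yA_gv) + U_bs·F_u·A_nt = 985.1 kN → 739 kN.
Bolt shear governs: 379 kN.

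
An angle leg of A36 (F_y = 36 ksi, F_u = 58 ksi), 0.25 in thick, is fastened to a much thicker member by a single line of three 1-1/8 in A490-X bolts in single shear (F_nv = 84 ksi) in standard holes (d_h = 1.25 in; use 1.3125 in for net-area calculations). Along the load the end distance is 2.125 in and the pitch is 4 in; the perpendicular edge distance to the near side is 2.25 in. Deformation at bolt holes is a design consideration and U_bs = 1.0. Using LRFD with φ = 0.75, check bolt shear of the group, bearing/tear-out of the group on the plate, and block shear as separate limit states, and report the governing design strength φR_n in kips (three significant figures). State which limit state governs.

Bolt shear: A_b = π·1.125²/4 = 0.994 in²; R_n = 84 × 0.994 × 3 × 1 = 250.5 kips → 0.75 × 250.5 = 188 kips.
Bearing: edge l_c = 1.5, r_n = 26.1 kips; interior l_c = 2.75, r_n = 39.15 kips; R_n = 26.1 + 2·39.15 = 104.4 kips → 78.3 kips.
Block shear: A_gv = 2.531, A_nv = 1.711, A_nt = 0.3984 in²; R_n = min(0.6F_uA_nv, 0.6F_yA_gv) + U_bs·F_u·A_nt = 77.78 kips → 58.3 kips.
Block shear governs: 58.3 kips.

58.3 kips (block shear governs)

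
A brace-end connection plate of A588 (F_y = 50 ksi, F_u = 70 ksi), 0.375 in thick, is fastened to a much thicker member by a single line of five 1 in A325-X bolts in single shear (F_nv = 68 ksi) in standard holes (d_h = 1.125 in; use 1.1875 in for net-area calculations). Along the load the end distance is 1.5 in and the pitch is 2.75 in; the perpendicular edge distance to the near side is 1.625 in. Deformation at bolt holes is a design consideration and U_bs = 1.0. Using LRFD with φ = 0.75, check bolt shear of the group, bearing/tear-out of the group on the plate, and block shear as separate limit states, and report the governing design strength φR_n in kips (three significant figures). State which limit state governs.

Bolt shear: A_b = π·1²/4 = 0.7854 in²; R_n = 68 × 0.7854 × 5 × 1 = 267 kips → 0.75 × 267 = 200 kips.
Bearing: edge l_c = 0.9375, r_n = 29.53 kips; interior l_c = 1.625, r_n = 51.19 kips; R_n = 29.53 + 4·51.19 = 234.3 kips → 176 kips.
Block shear: A_gv = 4.688, A_nv = 2.684, A_nt = 0.3867 in²; R_n = min(0.6F_uA_nv, 0.6F_yA_gv) + U_bs·F_u·A_nt = 139.8 kips → 105 kips.
Block shear governs: 105 kips.

105 kips (block shear governs)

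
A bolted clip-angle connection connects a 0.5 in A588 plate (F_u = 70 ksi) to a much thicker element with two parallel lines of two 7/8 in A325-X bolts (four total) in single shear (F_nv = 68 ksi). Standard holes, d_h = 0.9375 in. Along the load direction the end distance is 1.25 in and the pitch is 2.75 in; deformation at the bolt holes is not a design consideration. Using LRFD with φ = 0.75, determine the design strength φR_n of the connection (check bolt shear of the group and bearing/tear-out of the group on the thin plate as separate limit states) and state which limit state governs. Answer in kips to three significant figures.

123 kips (bolt shear governs)

Bolt shear: A_b = π·0.875²/4 = 0.6013 in²; R_n = 68 × 0.6013 × 4 × 1 = 163.6 kips → 0.75 × 163.6 = 123 kips.
Bearing (1.5 l_c t F_u ≤ 3.0 d t F_u): upper limit = 3.0·0.875·0.5·70 = 91.88 kips.
  Edge l_c = 1.25 − 0.9375/2 = 0.7812 → r_n = 41.02 kips; interior l_c = 2.75 − 0.9375 = 1.812 → r_n = 91.88 kips.
  R_n,bearing = 2·41.02 + 2·91.88 = 265.8 kips → 0.75 × 265.8 = 199 kips.
Bolt shear governs: 123 kips.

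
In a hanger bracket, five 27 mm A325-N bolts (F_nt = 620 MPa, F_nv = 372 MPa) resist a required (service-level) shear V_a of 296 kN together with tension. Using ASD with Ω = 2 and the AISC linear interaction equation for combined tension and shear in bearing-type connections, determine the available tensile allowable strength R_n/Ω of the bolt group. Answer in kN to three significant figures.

660 kN

A_b = π·27²/4 = 572.6 mm²; f_rv = 296 × 1000 / (5 × 572.6) = 103.4 MPa.
F'_nt = 1.3 F_nt − (Ω F_nt / F_nv) f_rv = 1.3·620 − (2·620/372)·103.4 = 461.3 MPa, capped at F_nt → F'_nt = 461.3 MPa.
R_n = F'_nt · A_b · n = 461.3 × 572.6 × 5 / 1000 = 1321 kN.
Allowable strength R_n/Ω = 1321 / 2 = 660 kN.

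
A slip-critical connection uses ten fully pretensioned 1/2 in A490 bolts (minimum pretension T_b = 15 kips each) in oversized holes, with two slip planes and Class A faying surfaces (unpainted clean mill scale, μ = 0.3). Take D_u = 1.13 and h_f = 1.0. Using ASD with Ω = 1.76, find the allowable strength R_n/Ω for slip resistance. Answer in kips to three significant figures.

57.8 kips

R_n = μ · D_u · h_f · T_b · n_s · n_b = 0.3 × 1.13 × 1.0 × 15 × 2 × 10 = 101.7 kips.
Allowable strength R_n/Ω = 101.7 / 1.76 = 57.8 kips.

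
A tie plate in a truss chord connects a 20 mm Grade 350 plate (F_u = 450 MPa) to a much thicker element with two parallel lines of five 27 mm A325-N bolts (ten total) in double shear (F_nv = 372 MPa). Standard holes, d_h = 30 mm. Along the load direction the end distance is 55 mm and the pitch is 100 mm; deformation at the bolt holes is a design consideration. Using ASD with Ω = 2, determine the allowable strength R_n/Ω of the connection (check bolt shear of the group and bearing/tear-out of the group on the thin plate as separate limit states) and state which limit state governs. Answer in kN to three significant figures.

Bolt shear: A_b = π·27²/4 = 572.6 mm²; R_n = 372 × 572.6 × 10 × 2 / 1000 = 4260 kN → 4260 / 2 = 2130 kN.
Bearing (1.2 l_c t F_u ≤ 2.4 d t F_u): upper limit = 2.4·27·20·450 / 1000 = 583.2 kN.
  Edge l_c = 55 − 30/2 = 40 → r_n = 432 kN; interior l_c = 100 − 30 = 70 → r_n = 583.2 kN.
  R_n,bearing = 2·432 + 8·583.2 = 5530 kN → 5530 / 2 = 2760 kN.
Bolt shear governs: 2130 kN.

2130 kN (bolt shear governs)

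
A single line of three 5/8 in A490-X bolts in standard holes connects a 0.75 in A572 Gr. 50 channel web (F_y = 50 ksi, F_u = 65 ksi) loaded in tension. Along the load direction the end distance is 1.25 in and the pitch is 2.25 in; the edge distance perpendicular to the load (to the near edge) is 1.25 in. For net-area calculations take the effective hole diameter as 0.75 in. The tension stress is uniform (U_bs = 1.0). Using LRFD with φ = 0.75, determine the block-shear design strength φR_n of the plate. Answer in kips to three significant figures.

Shear plane L_v = 1.25 + 2·2.25 = 5.75 in; A_gv = 5.75 × 0.75 = 4.312 in².
A_nv = (5.75 − 2.5·0.75) × 0.75 = 2.906 in².
A_nt = (1.25 − 0.5·0.75) × 0.75 = 0.6562 in².
0.6 F_u A_nv = 113.3 kips; 0.6 F_y A_gv = 129.4 kips → shear rupture governs the shear term.
R_n = 113.3 + 1.0 × 65 × 0.6562 = 156 kips.
Design strength φR_n = 0.75 × 156 = 117 kips.

117 kips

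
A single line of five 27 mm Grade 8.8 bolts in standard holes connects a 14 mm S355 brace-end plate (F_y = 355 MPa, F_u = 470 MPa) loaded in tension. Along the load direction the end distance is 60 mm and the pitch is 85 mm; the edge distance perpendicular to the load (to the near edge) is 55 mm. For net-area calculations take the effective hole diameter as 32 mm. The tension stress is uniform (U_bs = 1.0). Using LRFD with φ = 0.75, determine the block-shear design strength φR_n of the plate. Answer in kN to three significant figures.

950 kN

Shear plane L_v = 60 + 4·85 = 400 mm; A_gv = 400 × 14 = 5600 mm².
A_nv = (400 − 4.5·32) × 14 = 3584 mm².
A_nt = (55 − 0.5·32) × 14 = 546 mm².
0.6 F_u A_nv = 1011 kN; 0.6 F_y A_gv = 1193 kN → shear rupture governs the shear term.
R_n = 1011 + 1.0 × 470 × 546 / 1000 = 1267 kN.
Design strength φR_n = 0.75 × 1267 = 950 kN.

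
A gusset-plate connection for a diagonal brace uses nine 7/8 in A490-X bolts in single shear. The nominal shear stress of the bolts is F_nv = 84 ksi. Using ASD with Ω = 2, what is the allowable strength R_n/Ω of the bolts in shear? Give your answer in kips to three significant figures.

227 kips

A_b = π × 0.875² / 4 = 0.6013 in².
R_n = F_nv · A_b · n · n_s = 84 × 0.6013 × 9 × 1 = 454.6 kips.
Allowable strength R_n/Ω = 454.6 / 2 = 227 kips.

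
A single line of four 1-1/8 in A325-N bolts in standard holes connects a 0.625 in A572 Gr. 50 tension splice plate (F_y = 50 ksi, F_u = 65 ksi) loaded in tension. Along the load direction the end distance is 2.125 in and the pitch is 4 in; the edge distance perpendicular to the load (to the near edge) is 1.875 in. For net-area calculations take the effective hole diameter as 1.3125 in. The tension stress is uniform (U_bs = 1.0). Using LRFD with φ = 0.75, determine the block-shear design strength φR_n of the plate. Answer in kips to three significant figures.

211 kips

Shear plane L_v = 2.125 + 3·4 = 14.12 in; A_gv = 14.12 × 0.625 = 8.828 in².
A_nv = (14.12 − 3.5·1.3125) × 0.625 = 5.957 in².
A_nt = (1.875 − 0.5·1.3125) × 0.625 = 0.7617 in².
0.6 F_u A_nv = 232.3 kips; 0.6 F_y A_gv = 264.8 kips → shear rupture governs the shear term.
R_n = 232.3 + 1.0 × 65 × 0.7617 = 281.8 kips.
Design strength φR_n = 0.75 × 281.8 = 211 kips.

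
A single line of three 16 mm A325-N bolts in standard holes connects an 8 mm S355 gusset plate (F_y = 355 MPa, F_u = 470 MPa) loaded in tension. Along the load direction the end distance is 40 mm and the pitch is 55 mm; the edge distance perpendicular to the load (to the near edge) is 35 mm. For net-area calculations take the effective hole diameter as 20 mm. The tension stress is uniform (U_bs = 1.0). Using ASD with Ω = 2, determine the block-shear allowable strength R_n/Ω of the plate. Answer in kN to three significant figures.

160 kN

Shear plane L_v = 40 + 2·55 = 150 mm; A_gv = 150 × 8 = 1200 mm².
A_nv = (150 − 2.5·20) × 8 = 800 mm².
A_nt = (35 − 0.5·20) × 8 = 200 mm².
0.6 F_u A_nv = 225.6 kN; 0.6 F_y A_gv = 255.6 kN → shear rupture governs the shear term.
R_n = 225.6 + 1.0 × 470 × 200 / 1000 = 319.6 kN.
Allowable strength R_n/Ω = 319.6 / 2 = 160 kN.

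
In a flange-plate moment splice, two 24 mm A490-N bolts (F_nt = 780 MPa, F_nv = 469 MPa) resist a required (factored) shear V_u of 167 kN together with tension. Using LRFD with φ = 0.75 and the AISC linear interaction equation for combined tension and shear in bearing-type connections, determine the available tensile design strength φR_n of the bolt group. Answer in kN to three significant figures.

410 kN

A_b = π·24²/4 = 452.4 mm²; f_rv = 167 × 1000 / (2 × 452.4) = 184.6 MPa.
F'_nt = 1.3 F_nt − (F_nt / φF_nv) f_rv = 1.3·780 − (780/(0.75·469))·184.6 = 604.7 MPa, capped at F_nt → F'_nt = 604.7 MPa.
R_n = F'_nt · A_b · n = 604.7 × 452.4 × 2 / 1000 = 547.1 kN.
Design strength φR_n = 0.75 × 547.1 = 410 kN.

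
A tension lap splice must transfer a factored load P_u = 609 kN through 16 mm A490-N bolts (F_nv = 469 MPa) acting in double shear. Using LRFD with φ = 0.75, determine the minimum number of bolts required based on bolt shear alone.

A_b = π·16²/4 = 201.1 mm².
Per-bolt design strength φR_n = 0.75 × 469 × 201.1 × 2 / 1000 = 141.4 kN.
n ≥ 609 / 141.4 = 4.305 → use 5 bolts.

5 bolts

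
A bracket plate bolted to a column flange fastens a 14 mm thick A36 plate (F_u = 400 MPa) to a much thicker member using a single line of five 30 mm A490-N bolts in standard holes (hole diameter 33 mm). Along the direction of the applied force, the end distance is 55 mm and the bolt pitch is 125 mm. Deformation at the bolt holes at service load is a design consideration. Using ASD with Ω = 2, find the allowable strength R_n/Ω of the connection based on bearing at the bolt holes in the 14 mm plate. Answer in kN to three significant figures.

936 kN

Per bolt r_n = 1.2 l_c t F_u ≤ 2.4 d t F_u; upper limit = 2.4 × 30 × 14 × 400 / 1000 = 403.2 kN.
Edge bolt: l_c = 55 − 33/2 = 38.5 mm → 1.2 × 38.5 × 14 × 400 / 1000 = 258.7 → r_n = 258.7 kN.
Interior bolts: l_c = 125 − 33 = 92 mm → 1.2 × 92 × 14 × 400 / 1000 = 618.2 → r_n = 403.2 kN.
R_n = 1 × 258.7 + 4 × 403.2 = 1872 kN.
Allowable strength R_n/Ω = 1872 / 2 = 936 kN.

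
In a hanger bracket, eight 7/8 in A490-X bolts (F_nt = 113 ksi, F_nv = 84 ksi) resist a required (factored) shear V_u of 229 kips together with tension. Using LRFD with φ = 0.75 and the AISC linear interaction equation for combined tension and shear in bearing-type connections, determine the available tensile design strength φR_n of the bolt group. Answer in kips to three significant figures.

A_b = π·0.875²/4 = 0.6013 in²; f_rv = 229 / (8 × 0.6013) = 47.6 ksi.
F'_nt = 1.3 F_nt − (F_nt / φF_nv) f_rv = 1.3·113 − (113/(0.75·84))·47.6 = 61.52 ksi, capped at F_nt → F'_nt = 61.52 ksi.
R_n = F'_nt · A_b · n = 61.52 × 0.6013 × 8 = 295.9 kips.
Design strength φR_n = 0.75 × 295.9 = 222 kips.

222 kips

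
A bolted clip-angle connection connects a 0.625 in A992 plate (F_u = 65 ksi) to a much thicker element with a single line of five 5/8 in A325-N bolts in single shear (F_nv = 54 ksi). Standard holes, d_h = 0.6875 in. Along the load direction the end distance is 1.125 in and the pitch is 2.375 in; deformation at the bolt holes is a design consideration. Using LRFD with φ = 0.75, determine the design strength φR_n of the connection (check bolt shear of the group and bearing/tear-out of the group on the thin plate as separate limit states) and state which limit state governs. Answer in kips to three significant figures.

62.1 kips (bolt shear governs)

Bolt shear: A_b = π·0.625²/4 = 0.3068 in²; R_n = 54 × 0.3068 × 5 × 1 = 82.83 kips → 0.75 × 82.83 = 62.1 kips.
Bearing (1.2 l_c t F_u ≤ 2.4 d t F_u): upper limit = 2.4·0.625·0.625·65 = 60.94 kips.
  Edge l_c = 1.125 − 0.6875/2 = 0.7812 → r_n = 38.09 kips; interior l_c = 2.375 − 0.6875 = 1.688 → r_n = 60.94 kips.
  R_n,bearing = 1·38.09 + 4·60.94 = 281.8 kips → 0.75 × 281.8 = 211 kips.
Bolt shear governs: 62.1 kips.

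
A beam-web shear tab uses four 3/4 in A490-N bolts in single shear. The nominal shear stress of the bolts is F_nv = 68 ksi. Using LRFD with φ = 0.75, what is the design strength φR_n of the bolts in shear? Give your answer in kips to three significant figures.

A_b = π × 0.75² / 4 = 0.4418 in².
R_n = F_nv · A_b · n · n_s = 68 × 0.4418 × 4 × 1 = 120.2 kips.
Design strength φR_n = 0.75 × 120.2 = 90.1 kips.

90.1 kips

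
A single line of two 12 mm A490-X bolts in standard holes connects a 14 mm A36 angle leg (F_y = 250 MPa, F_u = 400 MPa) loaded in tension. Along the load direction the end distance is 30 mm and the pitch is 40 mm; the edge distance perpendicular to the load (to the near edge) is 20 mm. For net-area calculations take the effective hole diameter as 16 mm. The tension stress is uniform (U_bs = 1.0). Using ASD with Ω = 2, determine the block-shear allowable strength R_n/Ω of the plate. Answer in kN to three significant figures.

Shear plane L_v = 30 + 1·40 = 70 mm; A_gv = 70 × 14 = 980 mm².
A_nv = (70 − 1.5·16) × 14 = 644 mm².
A_nt = (20 − 0.5·16) × 14 = 168 mm².
0.6 F_u A_nv = 154.6 kN; 0.6 F_y A_gv = 147 kN → shear yielding governs the shear term.
R_n = 147 + 1.0 × 400 × 168 / 1000 = 214.2 kN.
Allowable strength R_n/Ω = 214.2 / 2 = 107 kN.

107 kN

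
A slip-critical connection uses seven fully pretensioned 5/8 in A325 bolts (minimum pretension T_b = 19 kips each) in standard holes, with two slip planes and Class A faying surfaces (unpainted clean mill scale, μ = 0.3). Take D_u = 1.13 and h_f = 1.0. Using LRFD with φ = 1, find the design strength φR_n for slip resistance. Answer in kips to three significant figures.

90.2 kips

R_n = μ · D_u · h_f · T_b · n_s · n_b = 0.3 × 1.13 × 1.0 × 19 × 2 × 7 = 90.17 kips.
Design strength φR_n = 1 × 90.17 = 90.2 kips.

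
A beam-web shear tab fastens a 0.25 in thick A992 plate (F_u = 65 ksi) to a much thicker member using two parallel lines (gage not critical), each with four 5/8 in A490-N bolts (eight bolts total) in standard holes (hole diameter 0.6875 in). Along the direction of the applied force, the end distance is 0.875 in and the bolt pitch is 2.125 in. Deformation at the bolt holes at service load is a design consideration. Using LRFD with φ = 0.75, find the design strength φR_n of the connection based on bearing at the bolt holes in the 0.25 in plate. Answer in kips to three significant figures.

Per bolt r_n = 1.2 l_c t F_u ≤ 2.4 d t F_u; upper limit = 2.4 × 0.625 × 0.25 × 65 = 24.38 kips.
Edge bolt: l_c = 0.875 − 0.6875/2 = 0.5312 in → 1.2 × 0.5312 × 0.25 × 65 = 10.36 → r_n = 10.36 kips.
Interior bolts: l_c = 2.125 − 0.6875 = 1.438 in → 1.2 × 1.438 × 0.25 × 65 = 28.03 → r_n = 24.38 kips.
R_n = 2 × 10.36 + 6 × 24.38 = 167 kips.
Design strength φR_n = 0.75 × 167 = 125 kips.

125 kips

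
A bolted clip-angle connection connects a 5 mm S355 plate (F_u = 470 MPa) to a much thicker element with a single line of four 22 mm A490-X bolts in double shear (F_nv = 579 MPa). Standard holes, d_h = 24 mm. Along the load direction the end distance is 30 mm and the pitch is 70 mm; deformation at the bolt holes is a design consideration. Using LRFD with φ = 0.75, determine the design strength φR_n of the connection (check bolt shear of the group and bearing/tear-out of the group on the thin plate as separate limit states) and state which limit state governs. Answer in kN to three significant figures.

317 kN (bearing governs)

Bolt shear: A_b = π·22²/4 = 380.1 mm²; R_n = 579 × 380.1 × 4 × 2 / 1000 = 1761 kN → 0.75 × 1761 = 1320 kN.
Bearing (1.2 l_c t F_u ≤ 2.4 d t F_u): upper limit = 2.4·22·5·470 / 1000 = 124.1 kN.
  Edge l_c = 30 − 24/2 = 18 → r_n = 50.76 kN; interior l_c = 70 − 24 = 46 → r_n = 124.1 kN.
  R_n,bearing = 1·50.76 + 3·124.1 = 423 kN → 0.75 × 423 = 317 kN.
Bearing governs: 317 kN.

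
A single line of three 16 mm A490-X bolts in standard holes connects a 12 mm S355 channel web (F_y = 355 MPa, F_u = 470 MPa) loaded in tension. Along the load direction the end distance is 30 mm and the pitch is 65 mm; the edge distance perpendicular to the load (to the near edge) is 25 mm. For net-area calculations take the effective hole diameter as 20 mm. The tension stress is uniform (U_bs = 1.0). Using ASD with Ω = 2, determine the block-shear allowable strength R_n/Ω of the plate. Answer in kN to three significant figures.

228 kN

Shear plane L_v = 30 + 2·65 = 160 mm; A_gv = 160 × 12 = 1920 mm².
A_nv = (160 − 2.5·20) × 12 = 1320 mm².
A_nt = (25 − 0.5·20) × 12 = 180 mm².
0.6 F_u A_nv = 372.2 kN; 0.6 F_y A_gv = 409 kN → shear rupture governs the shear term.
R_n = 372.2 + 1.0 × 470 × 180 / 1000 = 456.8 kN.
Allowable strength R_n/Ω = 456.8 / 2 = 228 kN.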